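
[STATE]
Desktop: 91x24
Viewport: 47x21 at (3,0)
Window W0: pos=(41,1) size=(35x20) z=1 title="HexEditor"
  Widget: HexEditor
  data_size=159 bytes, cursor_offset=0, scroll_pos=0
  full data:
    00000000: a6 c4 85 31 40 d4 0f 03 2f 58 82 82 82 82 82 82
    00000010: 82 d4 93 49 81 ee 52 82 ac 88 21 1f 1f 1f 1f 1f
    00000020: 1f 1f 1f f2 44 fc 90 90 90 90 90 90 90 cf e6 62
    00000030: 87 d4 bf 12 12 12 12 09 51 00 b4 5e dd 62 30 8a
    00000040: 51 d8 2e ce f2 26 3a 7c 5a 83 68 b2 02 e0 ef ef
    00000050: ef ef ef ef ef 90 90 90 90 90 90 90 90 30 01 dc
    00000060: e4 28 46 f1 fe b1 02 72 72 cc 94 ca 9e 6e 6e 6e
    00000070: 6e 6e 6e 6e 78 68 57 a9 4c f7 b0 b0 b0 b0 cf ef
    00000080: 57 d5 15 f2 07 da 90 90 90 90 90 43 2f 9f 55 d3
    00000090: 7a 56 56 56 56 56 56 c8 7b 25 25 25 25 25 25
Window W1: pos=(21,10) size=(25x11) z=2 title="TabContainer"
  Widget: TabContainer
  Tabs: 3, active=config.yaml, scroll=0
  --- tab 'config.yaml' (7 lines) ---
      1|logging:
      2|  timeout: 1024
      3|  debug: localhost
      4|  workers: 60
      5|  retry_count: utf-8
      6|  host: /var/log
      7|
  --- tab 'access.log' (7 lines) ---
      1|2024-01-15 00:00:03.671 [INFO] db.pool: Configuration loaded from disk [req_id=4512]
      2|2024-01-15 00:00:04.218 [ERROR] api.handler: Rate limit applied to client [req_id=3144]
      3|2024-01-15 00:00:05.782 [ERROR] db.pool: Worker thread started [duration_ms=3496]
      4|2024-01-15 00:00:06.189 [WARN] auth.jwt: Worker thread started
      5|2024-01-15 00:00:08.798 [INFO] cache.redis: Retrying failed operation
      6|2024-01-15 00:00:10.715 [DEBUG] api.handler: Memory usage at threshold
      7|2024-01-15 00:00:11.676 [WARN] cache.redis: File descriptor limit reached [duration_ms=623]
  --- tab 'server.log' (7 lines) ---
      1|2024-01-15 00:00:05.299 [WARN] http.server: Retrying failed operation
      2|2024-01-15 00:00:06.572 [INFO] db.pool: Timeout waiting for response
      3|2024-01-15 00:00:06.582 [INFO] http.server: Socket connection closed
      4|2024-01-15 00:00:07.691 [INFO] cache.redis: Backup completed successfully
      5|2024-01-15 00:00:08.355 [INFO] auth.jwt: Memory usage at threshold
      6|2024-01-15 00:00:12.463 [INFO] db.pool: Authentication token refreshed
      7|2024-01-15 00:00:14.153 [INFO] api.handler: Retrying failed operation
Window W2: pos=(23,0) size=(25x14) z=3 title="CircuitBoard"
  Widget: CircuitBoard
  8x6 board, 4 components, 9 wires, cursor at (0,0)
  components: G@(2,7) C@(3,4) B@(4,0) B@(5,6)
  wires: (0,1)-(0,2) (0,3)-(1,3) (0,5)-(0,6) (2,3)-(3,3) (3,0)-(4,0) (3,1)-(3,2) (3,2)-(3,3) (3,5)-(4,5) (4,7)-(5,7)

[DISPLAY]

                    ┏━━━━━━━━━━━━━━━━━━━━━━━┓  
                    ┃ CircuitBoard          ┃━━
                    ┠───────────────────────┨it
                    ┃   0 1 2 3 4 5 6 7     ┃──
                    ┃0  [.]  · ─ ·   ·      ┃00
                    ┃                │      ┃10
                    ┃1               ·      ┃20
                    ┃                       ┃30
                    ┃2               ·      ┃40
                    ┃                │      ┃50
                  ┏━┃3   ·   · ─ · ─ ·   C  ┃60
                  ┃ ┃    │                  ┃70
                  ┠─┃4   B                  ┃80
                  ┃[┗━━━━━━━━━━━━━━━━━━━━━━━┛90
                  ┃───────────────────────┃    
                  ┃logging:               ┃    
                  ┃  timeout: 1024        ┃    
                  ┃  debug: localhost     ┃    
                  ┃  workers: 60          ┃    
                  ┃  retry_count: utf-8   ┃    
                  ┗━━━━━━━━━━━━━━━━━━━━━━━┛━━━━


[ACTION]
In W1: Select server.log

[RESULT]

                    ┏━━━━━━━━━━━━━━━━━━━━━━━┓  
                    ┃ CircuitBoard          ┃━━
                    ┠───────────────────────┨it
                    ┃   0 1 2 3 4 5 6 7     ┃──
                    ┃0  [.]  · ─ ·   ·      ┃00
                    ┃                │      ┃10
                    ┃1               ·      ┃20
                    ┃                       ┃30
                    ┃2               ·      ┃40
                    ┃                │      ┃50
                  ┏━┃3   ·   · ─ · ─ ·   C  ┃60
                  ┃ ┃    │                  ┃70
                  ┠─┃4   B                  ┃80
                  ┃ ┗━━━━━━━━━━━━━━━━━━━━━━━┛90
                  ┃───────────────────────┃    
                  ┃2024-01-15 00:00:05.299┃    
                  ┃2024-01-15 00:00:06.572┃    
                  ┃2024-01-15 00:00:06.582┃    
                  ┃2024-01-15 00:00:07.691┃    
                  ┃2024-01-15 00:00:08.355┃    
                  ┗━━━━━━━━━━━━━━━━━━━━━━━┛━━━━


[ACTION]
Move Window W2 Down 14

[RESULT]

                                               
                                      ┏━━━━━━━━
                                      ┃ HexEdit
                                      ┠────────
                                      ┃00000000
                                      ┃00000010
                                      ┃00000020
                                      ┃00000030
                                      ┃00000040
                                      ┃00000050
                  ┏━┏━━━━━━━━━━━━━━━━━━━━━━━┓60
                  ┃ ┃ CircuitBoard          ┃70
                  ┠─┠───────────────────────┨80
                  ┃ ┃   0 1 2 3 4 5 6 7     ┃90
                  ┃─┃0  [.]  · ─ ·   ·      ┃  
                  ┃2┃                │      ┃  
                  ┃2┃1               ·      ┃  
                  ┃2┃                       ┃  
                  ┃2┃2               ·      ┃  
                  ┃2┃                │      ┃  
                  ┗━┃3   ·   · ─ · ─ ·   C  ┃━━


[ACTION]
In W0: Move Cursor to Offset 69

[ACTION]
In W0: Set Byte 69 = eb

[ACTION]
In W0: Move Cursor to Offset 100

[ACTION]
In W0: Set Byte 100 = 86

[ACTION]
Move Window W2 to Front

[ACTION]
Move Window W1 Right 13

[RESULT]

                                               
                                      ┏━━━━━━━━
                                      ┃ HexEdit
                                      ┠────────
                                      ┃00000000
                                      ┃00000010
                                      ┃00000020
                                      ┃00000030
                                      ┃00000040
                                      ┃00000050
                    ┏━━━━━━━━━━━━━━━━━━━━━━━┓━━
                    ┃ CircuitBoard          ┃  
                    ┠───────────────────────┨──
                    ┃   0 1 2 3 4 5 6 7     ┃│ 
                    ┃0  [.]  · ─ ·   ·      ┃──
                    ┃                │      ┃:0
                    ┃1               ·      ┃:0
                    ┃                       ┃:0
                    ┃2               ·      ┃:0
                    ┃                │      ┃:0
                    ┃3   ·   · ─ · ─ ·   C  ┃━━


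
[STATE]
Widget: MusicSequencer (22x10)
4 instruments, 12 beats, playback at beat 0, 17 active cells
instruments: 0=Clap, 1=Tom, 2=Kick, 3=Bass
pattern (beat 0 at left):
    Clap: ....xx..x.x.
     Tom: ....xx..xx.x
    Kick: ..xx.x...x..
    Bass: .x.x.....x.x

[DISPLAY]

     ▼12345678901     
 Clap····██··█·█·     
  Tom····██··██·█     
 Kick··██·█···█··     
 Bass·█·█·····█·█     
                      
                      
                      
                      
                      


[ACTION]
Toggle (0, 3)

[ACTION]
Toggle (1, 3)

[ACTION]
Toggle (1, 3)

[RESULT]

     ▼12345678901     
 Clap···███··█·█·     
  Tom····██··██·█     
 Kick··██·█···█··     
 Bass·█·█·····█·█     
                      
                      
                      
                      
                      


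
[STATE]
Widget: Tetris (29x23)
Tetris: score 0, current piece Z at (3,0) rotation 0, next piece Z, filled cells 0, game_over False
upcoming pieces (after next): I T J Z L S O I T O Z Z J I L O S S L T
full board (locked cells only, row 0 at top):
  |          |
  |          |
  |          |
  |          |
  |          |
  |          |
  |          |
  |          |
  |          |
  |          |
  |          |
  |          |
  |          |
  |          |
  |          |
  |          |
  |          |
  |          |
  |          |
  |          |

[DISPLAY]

   ▓▓     │Next:             
    ▓▓    │▓▓                
          │ ▓▓               
          │                  
          │                  
          │                  
          │Score:            
          │0                 
          │                  
          │                  
          │                  
          │                  
          │                  
          │                  
          │                  
          │                  
          │                  
          │                  
          │                  
          │                  
          │                  
          │                  
          │                  


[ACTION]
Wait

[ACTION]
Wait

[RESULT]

          │Next:             
          │▓▓                
   ▓▓     │ ▓▓               
    ▓▓    │                  
          │                  
          │                  
          │Score:            
          │0                 
          │                  
          │                  
          │                  
          │                  
          │                  
          │                  
          │                  
          │                  
          │                  
          │                  
          │                  
          │                  
          │                  
          │                  
          │                  


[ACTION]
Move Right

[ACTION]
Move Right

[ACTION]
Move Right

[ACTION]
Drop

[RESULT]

          │Next:             
          │▓▓                
          │ ▓▓               
      ▓▓  │                  
       ▓▓ │                  
          │                  
          │Score:            
          │0                 
          │                  
          │                  
          │                  
          │                  
          │                  
          │                  
          │                  
          │                  
          │                  
          │                  
          │                  
          │                  
          │                  
          │                  
          │                  


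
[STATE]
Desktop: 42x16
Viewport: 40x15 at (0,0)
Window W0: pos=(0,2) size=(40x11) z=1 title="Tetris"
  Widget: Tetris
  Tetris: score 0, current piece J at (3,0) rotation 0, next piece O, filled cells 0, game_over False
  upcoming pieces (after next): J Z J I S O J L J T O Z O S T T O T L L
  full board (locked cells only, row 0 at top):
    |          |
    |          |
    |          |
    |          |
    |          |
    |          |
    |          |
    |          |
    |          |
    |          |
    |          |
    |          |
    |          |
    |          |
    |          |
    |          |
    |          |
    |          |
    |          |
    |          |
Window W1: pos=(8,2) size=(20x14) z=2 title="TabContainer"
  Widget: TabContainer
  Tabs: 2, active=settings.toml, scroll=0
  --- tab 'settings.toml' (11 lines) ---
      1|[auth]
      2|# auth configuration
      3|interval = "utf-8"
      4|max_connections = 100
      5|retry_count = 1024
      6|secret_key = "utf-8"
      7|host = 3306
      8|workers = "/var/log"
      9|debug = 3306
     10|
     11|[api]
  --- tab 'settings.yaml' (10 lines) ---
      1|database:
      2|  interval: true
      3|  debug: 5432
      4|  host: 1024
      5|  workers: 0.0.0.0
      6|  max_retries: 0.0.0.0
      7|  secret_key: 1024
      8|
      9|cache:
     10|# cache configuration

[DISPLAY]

                                        
                                        
┏━━━━━━━┏━━━━━━━━━━━━━━━━━━┓━━━━━━━━━━━┓
┃ Tetris┃ TabContainer     ┃           ┃
┠───────┠──────────────────┨───────────┨
┃       ┃[settings.toml]│ s┃           ┃
┃       ┃──────────────────┃           ┃
┃       ┃[auth]            ┃           ┃
┃       ┃# auth configurati┃           ┃
┃       ┃interval = "utf-8"┃           ┃
┃       ┃max_connections = ┃           ┃
┃       ┃retry_count = 1024┃           ┃
┗━━━━━━━┃secret_key = "utf-┃━━━━━━━━━━━┛
        ┃host = 3306       ┃            
        ┃workers = "/var/lo┃            


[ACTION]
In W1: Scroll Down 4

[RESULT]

                                        
                                        
┏━━━━━━━┏━━━━━━━━━━━━━━━━━━┓━━━━━━━━━━━┓
┃ Tetris┃ TabContainer     ┃           ┃
┠───────┠──────────────────┨───────────┨
┃       ┃[settings.toml]│ s┃           ┃
┃       ┃──────────────────┃           ┃
┃       ┃retry_count = 1024┃           ┃
┃       ┃secret_key = "utf-┃           ┃
┃       ┃host = 3306       ┃           ┃
┃       ┃workers = "/var/lo┃           ┃
┃       ┃debug = 3306      ┃           ┃
┗━━━━━━━┃                  ┃━━━━━━━━━━━┛
        ┃[api]             ┃            
        ┃                  ┃            


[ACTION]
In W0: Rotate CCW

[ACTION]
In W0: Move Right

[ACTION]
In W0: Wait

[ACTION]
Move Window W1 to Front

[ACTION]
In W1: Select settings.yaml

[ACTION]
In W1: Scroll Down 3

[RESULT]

                                        
                                        
┏━━━━━━━┏━━━━━━━━━━━━━━━━━━┓━━━━━━━━━━━┓
┃ Tetris┃ TabContainer     ┃           ┃
┠───────┠──────────────────┨───────────┨
┃       ┃ settings.toml │[s┃           ┃
┃       ┃──────────────────┃           ┃
┃       ┃  host: 1024      ┃           ┃
┃       ┃  workers: 0.0.0.0┃           ┃
┃       ┃  max_retries: 0.0┃           ┃
┃       ┃  secret_key: 1024┃           ┃
┃       ┃                  ┃           ┃
┗━━━━━━━┃cache:            ┃━━━━━━━━━━━┛
        ┃# cache configurat┃            
        ┃                  ┃            


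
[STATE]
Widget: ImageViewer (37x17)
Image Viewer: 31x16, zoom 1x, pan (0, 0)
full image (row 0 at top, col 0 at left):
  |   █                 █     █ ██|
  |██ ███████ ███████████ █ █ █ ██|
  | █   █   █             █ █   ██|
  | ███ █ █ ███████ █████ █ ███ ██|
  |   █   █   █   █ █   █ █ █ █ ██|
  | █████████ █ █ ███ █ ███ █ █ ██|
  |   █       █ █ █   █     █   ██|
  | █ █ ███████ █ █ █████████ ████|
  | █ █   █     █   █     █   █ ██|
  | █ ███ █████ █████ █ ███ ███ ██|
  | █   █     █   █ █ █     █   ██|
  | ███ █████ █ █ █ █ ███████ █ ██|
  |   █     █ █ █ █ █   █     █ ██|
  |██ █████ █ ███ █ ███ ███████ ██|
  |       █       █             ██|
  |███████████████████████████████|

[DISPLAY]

   █                 █     █ ██      
██ ███████ ███████████ █ █ █ ██      
 █   █   █             █ █   ██      
 ███ █ █ ███████ █████ █ ███ ██      
   █   █   █   █ █   █ █ █ █ ██      
 █████████ █ █ ███ █ ███ █ █ ██      
   █       █ █ █   █     █   ██      
 █ █ ███████ █ █ █████████ ████      
 █ █   █     █   █     █   █ ██      
 █ ███ █████ █████ █ ███ ███ ██      
 █   █     █   █ █ █     █   ██      
 ███ █████ █ █ █ █ ███████ █ ██      
   █     █ █ █ █ █   █     █ ██      
██ █████ █ ███ █ ███ ███████ ██      
       █       █             ██      
███████████████████████████████      
                                     


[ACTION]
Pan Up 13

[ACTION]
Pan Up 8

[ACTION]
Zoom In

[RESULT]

      ██                             
      ██                             
████  ██████████████  ███████████████
████  ██████████████  ███████████████
  ██      ██      ██                 
  ██      ██      ██                 
  ██████  ██  ██  ██████████████  ███
  ██████  ██  ██  ██████████████  ███
      ██      ██      ██      ██  ██ 
      ██      ██      ██      ██  ██ 
  ██████████████████  ██  ██  ██████ 
  ██████████████████  ██  ██  ██████ 
      ██              ██  ██  ██     
      ██              ██  ██  ██     
  ██  ██  ██████████████  ██  ██  ███
  ██  ██  ██████████████  ██  ██  ███
  ██  ██      ██          ██      ██ 


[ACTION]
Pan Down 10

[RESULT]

  ██████████████████  ██  ██  ██████ 
  ██████████████████  ██  ██  ██████ 
      ██              ██  ██  ██     
      ██              ██  ██  ██     
  ██  ██  ██████████████  ██  ██  ███
  ██  ██  ██████████████  ██  ██  ███
  ██  ██      ██          ██      ██ 
  ██  ██      ██          ██      ██ 
  ██  ██████  ██████████  ██████████ 
  ██  ██████  ██████████  ██████████ 
  ██      ██          ██      ██  ██ 
  ██      ██          ██      ██  ██ 
  ██████  ██████████  ██  ██  ██  ██ 
  ██████  ██████████  ██  ██  ██  ██ 
      ██          ██  ██  ██  ██  ██ 
      ██          ██  ██  ██  ██  ██ 
████  ██████████  ██  ██████  ██  ███


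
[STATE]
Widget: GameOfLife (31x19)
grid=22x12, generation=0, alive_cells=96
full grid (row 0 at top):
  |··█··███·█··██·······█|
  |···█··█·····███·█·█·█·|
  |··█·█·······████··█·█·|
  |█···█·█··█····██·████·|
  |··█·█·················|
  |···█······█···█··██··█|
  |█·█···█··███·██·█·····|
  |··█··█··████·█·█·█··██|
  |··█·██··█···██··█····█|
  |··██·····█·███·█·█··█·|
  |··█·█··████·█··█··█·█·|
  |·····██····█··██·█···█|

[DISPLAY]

Gen: 0                         
··█··███·█··██·······█         
···█··█·····███·█·█·█·         
··█·█·······████··█·█·         
█···█·█··█····██·████·         
··█·█·················         
···█······█···█··██··█         
█·█···█··███·██·█·····         
··█··█··████·█·█·█··██         
··█·██··█···██··█····█         
··██·····█·███·█·█··█·         
··█·█··████·█··█··█·█·         
·····██····█··██·█···█         
                               
                               
                               
                               
                               
                               


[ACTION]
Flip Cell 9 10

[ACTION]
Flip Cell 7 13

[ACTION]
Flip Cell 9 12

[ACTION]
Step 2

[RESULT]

Gen: 2                         
···███·█··············         
···██··█···███······██         
··█·█·············█···         
···██·········█··█··█·         
·█··██····█··█····██··         
·█·······███·····█·███         
·····██·█·███·····████         
······█·██··█··█·███··         
········█······█·█·█··         
·············█·█·█····         
·████·····████···█···█         
····█····████████████·         
                               
                               
                               
                               
                               
                               


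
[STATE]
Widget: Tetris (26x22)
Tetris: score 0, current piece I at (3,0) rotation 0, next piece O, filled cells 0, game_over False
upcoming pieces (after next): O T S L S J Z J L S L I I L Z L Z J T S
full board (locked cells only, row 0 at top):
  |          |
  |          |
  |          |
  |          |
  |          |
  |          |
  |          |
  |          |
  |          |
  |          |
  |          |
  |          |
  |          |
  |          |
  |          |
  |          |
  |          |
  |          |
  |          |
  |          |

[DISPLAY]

   ████   │Next:          
          │▓▓             
          │▓▓             
          │               
          │               
          │               
          │Score:         
          │0              
          │               
          │               
          │               
          │               
          │               
          │               
          │               
          │               
          │               
          │               
          │               
          │               
          │               
          │               


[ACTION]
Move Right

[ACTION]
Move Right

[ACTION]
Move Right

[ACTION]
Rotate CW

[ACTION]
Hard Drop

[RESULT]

    ▓▓    │Next:          
    ▓▓    │▓▓             
          │▓▓             
          │               
          │               
          │               
          │Score:         
          │0              
          │               
          │               
          │               
          │               
          │               
          │               
          │               
          │               
      █   │               
      █   │               
      █   │               
      █   │               
          │               
          │               


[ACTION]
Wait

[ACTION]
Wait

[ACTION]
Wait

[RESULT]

          │Next:          
          │▓▓             
          │▓▓             
    ▓▓    │               
    ▓▓    │               
          │               
          │Score:         
          │0              
          │               
          │               
          │               
          │               
          │               
          │               
          │               
          │               
      █   │               
      █   │               
      █   │               
      █   │               
          │               
          │               


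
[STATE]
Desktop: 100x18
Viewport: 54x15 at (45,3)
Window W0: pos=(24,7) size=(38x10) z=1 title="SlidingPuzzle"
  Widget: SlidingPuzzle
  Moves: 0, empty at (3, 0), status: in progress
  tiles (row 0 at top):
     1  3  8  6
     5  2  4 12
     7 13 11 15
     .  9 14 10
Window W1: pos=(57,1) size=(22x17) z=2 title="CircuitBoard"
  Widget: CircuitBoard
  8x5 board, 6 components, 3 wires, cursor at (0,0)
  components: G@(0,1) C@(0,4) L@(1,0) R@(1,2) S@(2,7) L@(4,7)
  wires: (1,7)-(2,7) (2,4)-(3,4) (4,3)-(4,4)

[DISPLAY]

            ┠────────────────────┨                    
            ┃   0 1 2 3 4 5 6 7  ┃                    
            ┃0  [.]  G           ┃                    
            ┃                    ┃                    
━━━━━━━━━━━━┃1   L       R       ┃                    
            ┃                    ┃                    
────────────┃2                   ┃                    
┐           ┃                    ┃                    
│           ┃3                   ┃                    
┤           ┃                    ┃                    
│           ┃4               · ─ ┃                    
┤           ┃Cursor: (0,0)       ┃                    
│           ┃                    ┃                    
━━━━━━━━━━━━┃                    ┃                    
            ┗━━━━━━━━━━━━━━━━━━━━┛                    


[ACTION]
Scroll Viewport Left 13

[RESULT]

                         ┠────────────────────┨       
                         ┃   0 1 2 3 4 5 6 7  ┃       
                         ┃0  [.]  G           ┃       
                         ┃                    ┃       
━━━━━━━━━━━━━━━━━━━━━━━━━┃1   L       R       ┃       
gPuzzle                  ┃                    ┃       
─────────────────────────┃2                   ┃       
───┬────┬────┐           ┃                    ┃       
 3 │  8 │  6 │           ┃3                   ┃       
───┼────┼────┤           ┃                    ┃       
 2 │  4 │ 12 │           ┃4               · ─ ┃       
───┼────┼────┤           ┃Cursor: (0,0)       ┃       
13 │ 11 │ 15 │           ┃                    ┃       
━━━━━━━━━━━━━━━━━━━━━━━━━┃                    ┃       
                         ┗━━━━━━━━━━━━━━━━━━━━┛       


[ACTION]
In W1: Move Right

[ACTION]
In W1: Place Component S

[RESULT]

                         ┠────────────────────┨       
                         ┃   0 1 2 3 4 5 6 7  ┃       
                         ┃0      [S]          ┃       
                         ┃                    ┃       
━━━━━━━━━━━━━━━━━━━━━━━━━┃1   L       R       ┃       
gPuzzle                  ┃                    ┃       
─────────────────────────┃2                   ┃       
───┬────┬────┐           ┃                    ┃       
 3 │  8 │  6 │           ┃3                   ┃       
───┼────┼────┤           ┃                    ┃       
 2 │  4 │ 12 │           ┃4               · ─ ┃       
───┼────┼────┤           ┃Cursor: (0,1)       ┃       
13 │ 11 │ 15 │           ┃                    ┃       
━━━━━━━━━━━━━━━━━━━━━━━━━┃                    ┃       
                         ┗━━━━━━━━━━━━━━━━━━━━┛       


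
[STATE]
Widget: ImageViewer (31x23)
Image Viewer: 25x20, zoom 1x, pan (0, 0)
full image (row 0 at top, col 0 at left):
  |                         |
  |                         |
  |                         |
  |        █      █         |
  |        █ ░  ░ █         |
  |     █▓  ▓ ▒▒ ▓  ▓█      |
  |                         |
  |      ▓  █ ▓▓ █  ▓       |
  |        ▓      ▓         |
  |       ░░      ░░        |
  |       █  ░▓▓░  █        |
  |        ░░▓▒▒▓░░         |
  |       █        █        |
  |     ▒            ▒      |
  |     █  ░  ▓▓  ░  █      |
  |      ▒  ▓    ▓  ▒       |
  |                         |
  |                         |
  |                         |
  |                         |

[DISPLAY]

                               
                               
                               
        █      █               
        █ ░  ░ █               
     █▓  ▓ ▒▒ ▓  ▓█            
                               
      ▓  █ ▓▓ █  ▓             
        ▓      ▓               
       ░░      ░░              
       █  ░▓▓░  █              
        ░░▓▒▒▓░░               
       █        █              
     ▒            ▒            
     █  ░  ▓▓  ░  █            
      ▒  ▓    ▓  ▒             
                               
                               
                               
                               
                               
                               
                               


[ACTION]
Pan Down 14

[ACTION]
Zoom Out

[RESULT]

     █  ░  ▓▓  ░  █            
      ▒  ▓    ▓  ▒             
                               
                               
                               
                               
                               
                               
                               
                               
                               
                               
                               
                               
                               
                               
                               
                               
                               
                               
                               
                               
                               


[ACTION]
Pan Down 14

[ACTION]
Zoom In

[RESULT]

          ██    ░░    ▓▓▓▓    ░
          ██    ░░    ▓▓▓▓    ░
            ▒▒    ▓▓        ▓▓ 
            ▒▒    ▓▓        ▓▓ 
                               
                               
                               
                               
                               
                               
                               
                               
                               
                               
                               
                               
                               
                               
                               
                               
                               
                               
                               


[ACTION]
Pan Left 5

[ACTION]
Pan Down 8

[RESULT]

                               
                               
                               
                               
                               
                               
                               
                               
                               
                               
                               
                               
                               
                               
                               
                               
                               
                               
                               
                               
                               
                               
                               


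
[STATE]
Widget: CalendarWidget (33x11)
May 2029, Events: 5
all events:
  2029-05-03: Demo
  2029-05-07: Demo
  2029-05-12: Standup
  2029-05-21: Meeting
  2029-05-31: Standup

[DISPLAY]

             May 2029            
Mo Tu We Th Fr Sa Su             
    1  2  3*  4  5  6            
 7*  8  9 10 11 12* 13           
14 15 16 17 18 19 20             
21* 22 23 24 25 26 27            
28 29 30 31*                     
                                 
                                 
                                 
                                 


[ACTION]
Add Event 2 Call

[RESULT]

             May 2029            
Mo Tu We Th Fr Sa Su             
    1  2*  3*  4  5  6           
 7*  8  9 10 11 12* 13           
14 15 16 17 18 19 20             
21* 22 23 24 25 26 27            
28 29 30 31*                     
                                 
                                 
                                 
                                 


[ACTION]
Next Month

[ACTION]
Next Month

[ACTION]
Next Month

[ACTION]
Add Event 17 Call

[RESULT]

           August 2029           
Mo Tu We Th Fr Sa Su             
       1  2  3  4  5             
 6  7  8  9 10 11 12             
13 14 15 16 17* 18 19            
20 21 22 23 24 25 26             
27 28 29 30 31                   
                                 
                                 
                                 
                                 


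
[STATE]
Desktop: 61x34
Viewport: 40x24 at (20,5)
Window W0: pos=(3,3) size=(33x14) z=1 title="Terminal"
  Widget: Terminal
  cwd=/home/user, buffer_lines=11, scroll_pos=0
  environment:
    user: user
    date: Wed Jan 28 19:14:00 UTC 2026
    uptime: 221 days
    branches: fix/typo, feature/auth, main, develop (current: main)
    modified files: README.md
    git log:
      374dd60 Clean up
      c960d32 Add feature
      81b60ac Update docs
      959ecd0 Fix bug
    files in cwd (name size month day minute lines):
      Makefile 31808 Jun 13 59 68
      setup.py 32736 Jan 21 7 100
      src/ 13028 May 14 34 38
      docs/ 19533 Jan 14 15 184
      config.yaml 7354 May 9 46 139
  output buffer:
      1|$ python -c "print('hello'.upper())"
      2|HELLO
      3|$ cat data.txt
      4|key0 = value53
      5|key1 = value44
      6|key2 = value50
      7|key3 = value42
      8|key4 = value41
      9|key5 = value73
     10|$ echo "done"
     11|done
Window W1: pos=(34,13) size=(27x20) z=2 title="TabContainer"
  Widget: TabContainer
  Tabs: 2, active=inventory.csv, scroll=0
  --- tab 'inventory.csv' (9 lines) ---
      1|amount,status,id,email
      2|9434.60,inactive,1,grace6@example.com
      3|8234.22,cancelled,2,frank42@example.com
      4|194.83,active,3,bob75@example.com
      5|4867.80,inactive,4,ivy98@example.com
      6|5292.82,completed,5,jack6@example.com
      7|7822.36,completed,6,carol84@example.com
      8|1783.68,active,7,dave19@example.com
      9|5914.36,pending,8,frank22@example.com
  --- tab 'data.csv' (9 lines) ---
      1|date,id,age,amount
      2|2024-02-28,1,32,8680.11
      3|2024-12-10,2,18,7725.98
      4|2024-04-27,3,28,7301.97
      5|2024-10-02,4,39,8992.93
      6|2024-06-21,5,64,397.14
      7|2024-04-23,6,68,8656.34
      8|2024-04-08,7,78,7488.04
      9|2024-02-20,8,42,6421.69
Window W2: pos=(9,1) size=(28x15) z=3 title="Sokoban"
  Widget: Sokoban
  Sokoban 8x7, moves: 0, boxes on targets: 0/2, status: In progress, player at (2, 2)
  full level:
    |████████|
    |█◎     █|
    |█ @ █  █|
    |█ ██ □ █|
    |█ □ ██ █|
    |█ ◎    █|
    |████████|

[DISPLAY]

                ┃                       
                ┃                       
                ┃                       
                ┃                       
                ┃                       
                ┃                       
0/2             ┃                       
                ┃                       
                ┃━━━━━━━━━━━━━━━━━━━━━━━
                ┃abContainer            
━━━━━━━━━━━━━━━━┛───────────────────────
━━━━━━━━━━━━━━┃[inventory.csv]│ data.csv
              ┃─────────────────────────
              ┃amount,status,id,email   
              ┃9434.60,inactive,1,grace6
              ┃8234.22,cancelled,2,frank
              ┃194.83,active,3,bob75@exa
              ┃4867.80,inactive,4,ivy98@
              ┃5292.82,completed,5,jack6
              ┃7822.36,completed,6,carol
              ┃1783.68,active,7,dave19@e
              ┃5914.36,pending,8,frank22
              ┃                         
              ┃                         


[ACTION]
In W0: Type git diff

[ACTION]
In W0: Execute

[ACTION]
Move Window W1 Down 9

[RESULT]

                ┃                       
                ┃                       
                ┃                       
                ┃                       
                ┃                       
                ┃                       
0/2             ┃                       
                ┃                       
                ┃                       
                ┃━━━━━━━━━━━━━━━━━━━━━━━
━━━━━━━━━━━━━━━━┛abContainer            
━━━━━━━━━━━━━━┠─────────────────────────
              ┃[inventory.csv]│ data.csv
              ┃─────────────────────────
              ┃amount,status,id,email   
              ┃9434.60,inactive,1,grace6
              ┃8234.22,cancelled,2,frank
              ┃194.83,active,3,bob75@exa
              ┃4867.80,inactive,4,ivy98@
              ┃5292.82,completed,5,jack6
              ┃7822.36,completed,6,carol
              ┃1783.68,active,7,dave19@e
              ┃5914.36,pending,8,frank22
              ┃                         
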